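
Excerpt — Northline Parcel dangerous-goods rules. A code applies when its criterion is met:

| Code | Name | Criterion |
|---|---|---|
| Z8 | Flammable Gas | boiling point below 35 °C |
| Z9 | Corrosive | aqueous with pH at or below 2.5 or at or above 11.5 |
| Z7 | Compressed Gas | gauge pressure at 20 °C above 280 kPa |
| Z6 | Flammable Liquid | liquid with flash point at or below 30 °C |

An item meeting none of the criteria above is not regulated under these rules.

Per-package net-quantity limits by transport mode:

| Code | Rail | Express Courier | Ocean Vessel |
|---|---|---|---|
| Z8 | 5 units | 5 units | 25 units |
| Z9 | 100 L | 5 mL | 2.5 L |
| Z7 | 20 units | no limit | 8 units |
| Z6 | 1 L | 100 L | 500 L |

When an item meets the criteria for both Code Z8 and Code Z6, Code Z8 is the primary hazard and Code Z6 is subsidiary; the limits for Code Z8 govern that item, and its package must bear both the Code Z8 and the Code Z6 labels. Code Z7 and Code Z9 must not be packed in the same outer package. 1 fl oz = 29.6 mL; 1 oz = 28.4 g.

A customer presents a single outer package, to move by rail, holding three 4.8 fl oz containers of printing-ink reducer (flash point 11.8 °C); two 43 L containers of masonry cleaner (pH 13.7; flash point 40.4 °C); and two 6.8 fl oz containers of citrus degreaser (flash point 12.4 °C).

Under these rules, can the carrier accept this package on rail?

Yes

The printing-ink reducer has flash point 11.8 °C, which is ≤ 30 °C, so it is Code Z6 (Flammable Liquid).
With pH 13.7 (≥ 11.5), the masonry cleaner falls in Code Z9.
Citrus degreaser: flash point 12.4 °C ≤ 30 °C → Code Z6 (Flammable Liquid).
Total Code Z6: (three 4.8 fl oz containers = 426.24 mL) + (two 6.8 fl oz containers = 402.56 mL) = 828.8 mL.
828.8 mL ≤ 1 L (rail limit, Code Z6) — within limit.
Code Z9 quantity: two 43 L containers = 86 L.
That is within the Code Z9 rail limit of 100 L.
The segregation rule (Code Z7 with Code Z9) does not apply to Code Z6 with Code Z9.
Every hazard code is within its rail limit and no segregation rule is violated.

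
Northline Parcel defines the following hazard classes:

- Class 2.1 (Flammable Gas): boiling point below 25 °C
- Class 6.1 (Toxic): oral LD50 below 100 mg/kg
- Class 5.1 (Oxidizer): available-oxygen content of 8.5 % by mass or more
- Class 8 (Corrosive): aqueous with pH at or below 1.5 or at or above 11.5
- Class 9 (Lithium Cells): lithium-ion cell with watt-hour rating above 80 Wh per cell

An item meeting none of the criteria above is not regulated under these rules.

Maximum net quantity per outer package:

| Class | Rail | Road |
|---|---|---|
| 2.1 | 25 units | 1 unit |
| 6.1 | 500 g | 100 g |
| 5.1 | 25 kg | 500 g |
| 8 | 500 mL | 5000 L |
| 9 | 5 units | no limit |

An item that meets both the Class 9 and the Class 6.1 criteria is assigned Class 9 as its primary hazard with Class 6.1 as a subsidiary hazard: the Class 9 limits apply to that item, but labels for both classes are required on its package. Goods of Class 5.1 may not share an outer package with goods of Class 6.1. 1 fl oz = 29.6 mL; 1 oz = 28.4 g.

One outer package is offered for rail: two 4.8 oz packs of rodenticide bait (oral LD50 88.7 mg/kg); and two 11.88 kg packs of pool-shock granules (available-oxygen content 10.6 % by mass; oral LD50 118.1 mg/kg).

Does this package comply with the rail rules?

No

The rodenticide bait has oral LD50 88.7 mg/kg, which is < 100 mg/kg, so it is Class 6.1 (Toxic).
Pool-shock granules: available-oxygen content 10.6 % by mass ≥ 8.5 % by mass → Class 5.1 (Oxidizer).
Class 5.1 quantity: two 11.88 kg packs = 23.76 kg.
23.76 kg ≤ 25 kg (rail limit, Class 5.1) — within limit.
Class 6.1 quantity: two 4.8 oz packs = 272.64 g.
That is within the Class 6.1 rail limit of 500 g.
Class 5.1 and Class 6.1 may not share an outer package.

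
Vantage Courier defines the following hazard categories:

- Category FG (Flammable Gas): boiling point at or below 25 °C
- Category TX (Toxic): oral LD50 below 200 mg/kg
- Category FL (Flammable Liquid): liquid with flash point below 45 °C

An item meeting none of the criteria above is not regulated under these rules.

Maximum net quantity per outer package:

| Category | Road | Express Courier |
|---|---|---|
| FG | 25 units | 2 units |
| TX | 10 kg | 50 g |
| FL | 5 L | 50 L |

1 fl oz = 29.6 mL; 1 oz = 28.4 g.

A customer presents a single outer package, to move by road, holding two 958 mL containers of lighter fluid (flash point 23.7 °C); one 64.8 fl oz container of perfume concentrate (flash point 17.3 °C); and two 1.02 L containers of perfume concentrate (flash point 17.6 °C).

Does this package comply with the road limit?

No

With flash point 23.7 °C (< 45 °C), the lighter fluid falls in Category FL.
The perfume concentrate has flash point 17.3 °C, which is < 45 °C, so it is Category FL (Flammable Liquid).
With flash point 17.6 °C (< 45 °C), the perfume concentrate falls in Category FL.
Total Category FL: (two 958 mL containers = 1.916 L) + (one 64.8 fl oz container = 1918.08 mL) + (two 1.02 L containers = 2.04 L) = 5874.08 mL.
5874.08 mL > 5 L (road limit, Category FL) — over the limit.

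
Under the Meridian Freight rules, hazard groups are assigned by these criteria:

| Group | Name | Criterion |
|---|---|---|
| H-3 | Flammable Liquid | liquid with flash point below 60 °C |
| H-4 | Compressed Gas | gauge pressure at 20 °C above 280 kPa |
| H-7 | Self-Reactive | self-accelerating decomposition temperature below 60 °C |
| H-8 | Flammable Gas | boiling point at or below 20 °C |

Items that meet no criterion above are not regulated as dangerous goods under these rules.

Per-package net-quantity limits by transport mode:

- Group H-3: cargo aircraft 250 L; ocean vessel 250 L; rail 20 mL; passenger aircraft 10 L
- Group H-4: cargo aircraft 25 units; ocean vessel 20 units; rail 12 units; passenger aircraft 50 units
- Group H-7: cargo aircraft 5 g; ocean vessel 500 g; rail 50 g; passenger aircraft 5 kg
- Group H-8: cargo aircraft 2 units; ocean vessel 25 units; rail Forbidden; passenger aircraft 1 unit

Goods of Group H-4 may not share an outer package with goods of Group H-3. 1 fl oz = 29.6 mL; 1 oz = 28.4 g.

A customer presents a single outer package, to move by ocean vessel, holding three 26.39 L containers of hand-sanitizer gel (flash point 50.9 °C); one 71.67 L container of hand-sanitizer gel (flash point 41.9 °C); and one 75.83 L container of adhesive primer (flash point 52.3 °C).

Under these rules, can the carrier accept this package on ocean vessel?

Yes

Flash point 50.9 °C meets the Group H-3 criterion (Flammable Liquid), so the hand-sanitizer gel is Group H-3.
With flash point 41.9 °C (< 60 °C), the hand-sanitizer gel falls in Group H-3.
Flash point 52.3 °C meets the Group H-3 criterion (Flammable Liquid), so the adhesive primer is Group H-3.
Group H-3 net quantity: (three 26.39 L containers = 79.17 L) + 71.67 L + 75.83 L = 226.67 L.
226.67 L ≤ 250 L (ocean vessel limit, Group H-3) — within limit.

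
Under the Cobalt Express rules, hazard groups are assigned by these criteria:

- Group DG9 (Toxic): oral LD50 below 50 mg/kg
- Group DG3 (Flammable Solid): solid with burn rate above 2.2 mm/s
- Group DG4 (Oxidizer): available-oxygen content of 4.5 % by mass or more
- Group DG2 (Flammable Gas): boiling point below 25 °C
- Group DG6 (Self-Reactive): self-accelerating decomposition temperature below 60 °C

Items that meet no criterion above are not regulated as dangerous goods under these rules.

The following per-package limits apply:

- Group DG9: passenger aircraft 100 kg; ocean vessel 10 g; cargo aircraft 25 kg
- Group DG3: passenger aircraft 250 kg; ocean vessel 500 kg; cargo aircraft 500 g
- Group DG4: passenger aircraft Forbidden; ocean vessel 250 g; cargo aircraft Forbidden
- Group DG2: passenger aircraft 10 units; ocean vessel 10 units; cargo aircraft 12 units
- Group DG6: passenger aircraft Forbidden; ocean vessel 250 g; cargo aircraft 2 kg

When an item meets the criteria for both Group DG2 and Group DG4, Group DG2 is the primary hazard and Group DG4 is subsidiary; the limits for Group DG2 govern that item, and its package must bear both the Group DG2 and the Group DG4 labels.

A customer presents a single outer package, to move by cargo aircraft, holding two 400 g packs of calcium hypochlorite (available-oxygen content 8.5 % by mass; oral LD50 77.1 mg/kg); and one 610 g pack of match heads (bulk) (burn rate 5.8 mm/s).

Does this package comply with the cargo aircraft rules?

The calcium hypochlorite has available-oxygen content 8.5 % by mass, which is ≥ 4.5 % by mass, so it is Group DG4 (Oxidizer).
Burn rate 5.8 mm/s meets the Group DG3 criterion (Flammable Solid), so the match heads (bulk) are Group DG3.
Group DG3 quantity: 610 g.
That exceeds the Group DG3 cargo aircraft limit of 500 g.
Group DG4 quantity: two 400 g packs = 800 g.
By cargo aircraft, Group DG4 is Forbidden regardless of quantity.

No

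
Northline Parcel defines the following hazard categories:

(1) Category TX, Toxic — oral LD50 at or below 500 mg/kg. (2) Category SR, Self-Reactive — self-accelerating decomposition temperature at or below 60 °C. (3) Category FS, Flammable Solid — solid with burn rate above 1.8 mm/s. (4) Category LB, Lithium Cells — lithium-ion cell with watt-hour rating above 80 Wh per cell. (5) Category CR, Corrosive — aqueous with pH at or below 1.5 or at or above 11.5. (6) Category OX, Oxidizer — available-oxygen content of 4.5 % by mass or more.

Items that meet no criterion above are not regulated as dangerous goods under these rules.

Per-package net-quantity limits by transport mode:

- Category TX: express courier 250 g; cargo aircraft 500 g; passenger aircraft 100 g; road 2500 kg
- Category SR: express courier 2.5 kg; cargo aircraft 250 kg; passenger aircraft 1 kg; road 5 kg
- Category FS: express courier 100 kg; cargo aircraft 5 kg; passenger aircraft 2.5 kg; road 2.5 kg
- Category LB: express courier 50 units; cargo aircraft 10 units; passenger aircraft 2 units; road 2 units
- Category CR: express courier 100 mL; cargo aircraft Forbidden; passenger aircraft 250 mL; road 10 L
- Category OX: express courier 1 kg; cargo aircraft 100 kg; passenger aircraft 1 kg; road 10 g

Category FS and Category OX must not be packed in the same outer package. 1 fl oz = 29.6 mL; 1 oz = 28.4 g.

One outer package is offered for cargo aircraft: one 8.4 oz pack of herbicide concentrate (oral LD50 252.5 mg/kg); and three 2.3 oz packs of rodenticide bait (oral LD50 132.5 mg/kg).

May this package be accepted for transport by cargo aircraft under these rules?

With oral LD50 252.5 mg/kg (≤ 500 mg/kg), the herbicide concentrate falls in Category TX.
With oral LD50 132.5 mg/kg (≤ 500 mg/kg), the rodenticide bait falls in Category TX.
Total Category TX: (one 8.4 oz pack = 238.56 g) + (three 2.3 oz packs = 195.96 g) = 434.52 g.
434.52 g is within the cargo aircraft limit of 500 g for Category TX.

Yes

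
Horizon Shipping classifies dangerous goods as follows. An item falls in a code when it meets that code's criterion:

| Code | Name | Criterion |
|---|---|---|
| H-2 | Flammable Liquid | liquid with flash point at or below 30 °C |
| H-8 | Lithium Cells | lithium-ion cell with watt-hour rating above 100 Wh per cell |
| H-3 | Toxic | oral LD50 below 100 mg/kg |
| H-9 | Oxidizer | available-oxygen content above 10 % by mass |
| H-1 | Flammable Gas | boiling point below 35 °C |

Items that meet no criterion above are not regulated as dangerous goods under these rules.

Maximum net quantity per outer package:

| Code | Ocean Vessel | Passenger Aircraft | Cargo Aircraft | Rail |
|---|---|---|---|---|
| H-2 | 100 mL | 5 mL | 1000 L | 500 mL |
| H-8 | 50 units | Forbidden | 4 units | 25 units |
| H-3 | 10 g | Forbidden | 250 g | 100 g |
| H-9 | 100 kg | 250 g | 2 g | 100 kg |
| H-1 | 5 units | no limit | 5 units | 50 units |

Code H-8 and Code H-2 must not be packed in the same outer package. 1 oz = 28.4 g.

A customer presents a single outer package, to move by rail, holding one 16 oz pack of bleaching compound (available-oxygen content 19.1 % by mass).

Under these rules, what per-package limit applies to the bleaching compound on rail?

100 kg

With available-oxygen content 19.1 % by mass (> 10 % by mass), the bleaching compound falls in Code H-9.
The rail limit for Code H-9 is 100 kg.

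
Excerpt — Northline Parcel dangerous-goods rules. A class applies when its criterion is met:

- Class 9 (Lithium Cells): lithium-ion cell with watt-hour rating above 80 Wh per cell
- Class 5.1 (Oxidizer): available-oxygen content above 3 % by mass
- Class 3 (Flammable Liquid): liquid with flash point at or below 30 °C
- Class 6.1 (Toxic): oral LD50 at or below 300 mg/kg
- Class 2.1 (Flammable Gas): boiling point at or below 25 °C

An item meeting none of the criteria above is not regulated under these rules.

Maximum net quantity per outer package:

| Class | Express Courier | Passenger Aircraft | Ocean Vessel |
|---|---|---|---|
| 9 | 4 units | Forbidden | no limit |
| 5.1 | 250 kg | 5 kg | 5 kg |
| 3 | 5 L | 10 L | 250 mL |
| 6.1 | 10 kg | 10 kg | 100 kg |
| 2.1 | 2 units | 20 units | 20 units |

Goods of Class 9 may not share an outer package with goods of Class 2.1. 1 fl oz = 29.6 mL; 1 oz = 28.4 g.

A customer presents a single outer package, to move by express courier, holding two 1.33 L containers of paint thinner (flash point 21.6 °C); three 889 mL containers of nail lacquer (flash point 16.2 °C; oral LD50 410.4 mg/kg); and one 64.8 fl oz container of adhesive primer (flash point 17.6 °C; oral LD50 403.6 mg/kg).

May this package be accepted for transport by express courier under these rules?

The paint thinner has flash point 21.6 °C, which is ≤ 30 °C, so it is Class 3 (Flammable Liquid).
Flash point 16.2 °C meets the Class 3 criterion (Flammable Liquid), so the nail lacquer is Class 3.
With flash point 17.6 °C (≤ 30 °C), the adhesive primer falls in Class 3.
Total Class 3: (two 1.33 L containers = 2.66 L) + (three 889 mL containers = 2.667 L) + (one 64.8 fl oz container = 1918.08 mL) = 7245.08 mL.
7245.08 mL exceeds the express courier limit of 5 L for Class 3.

No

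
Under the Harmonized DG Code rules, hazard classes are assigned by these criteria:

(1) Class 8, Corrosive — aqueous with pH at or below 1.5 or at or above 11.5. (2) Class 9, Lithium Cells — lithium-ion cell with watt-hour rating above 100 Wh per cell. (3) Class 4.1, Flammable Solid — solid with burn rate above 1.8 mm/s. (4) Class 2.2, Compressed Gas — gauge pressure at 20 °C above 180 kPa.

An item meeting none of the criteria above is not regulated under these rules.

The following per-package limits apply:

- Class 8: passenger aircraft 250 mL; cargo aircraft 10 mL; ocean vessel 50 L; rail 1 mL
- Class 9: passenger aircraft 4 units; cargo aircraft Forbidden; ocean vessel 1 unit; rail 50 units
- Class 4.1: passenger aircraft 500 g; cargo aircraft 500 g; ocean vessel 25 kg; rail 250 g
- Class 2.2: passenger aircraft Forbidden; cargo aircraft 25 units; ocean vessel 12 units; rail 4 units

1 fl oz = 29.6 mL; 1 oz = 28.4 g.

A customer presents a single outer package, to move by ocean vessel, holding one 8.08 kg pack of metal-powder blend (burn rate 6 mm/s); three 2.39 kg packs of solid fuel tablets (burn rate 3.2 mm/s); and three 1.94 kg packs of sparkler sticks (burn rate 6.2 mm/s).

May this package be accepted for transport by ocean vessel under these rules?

Yes

Burn rate 6 mm/s meets the Class 4.1 criterion (Flammable Solid), so the metal-powder blend is Class 4.1.
Burn rate 3.2 mm/s meets the Class 4.1 criterion (Flammable Solid), so the solid fuel tablets are Class 4.1.
Burn rate 6.2 mm/s meets the Class 4.1 criterion (Flammable Solid), so the sparkler sticks are Class 4.1.
Total Class 4.1: 8.08 kg + (three 2.39 kg packs = 7.17 kg) + (three 1.94 kg packs = 5.82 kg) = 21.07 kg.
That is within the Class 4.1 ocean vessel limit of 25 kg.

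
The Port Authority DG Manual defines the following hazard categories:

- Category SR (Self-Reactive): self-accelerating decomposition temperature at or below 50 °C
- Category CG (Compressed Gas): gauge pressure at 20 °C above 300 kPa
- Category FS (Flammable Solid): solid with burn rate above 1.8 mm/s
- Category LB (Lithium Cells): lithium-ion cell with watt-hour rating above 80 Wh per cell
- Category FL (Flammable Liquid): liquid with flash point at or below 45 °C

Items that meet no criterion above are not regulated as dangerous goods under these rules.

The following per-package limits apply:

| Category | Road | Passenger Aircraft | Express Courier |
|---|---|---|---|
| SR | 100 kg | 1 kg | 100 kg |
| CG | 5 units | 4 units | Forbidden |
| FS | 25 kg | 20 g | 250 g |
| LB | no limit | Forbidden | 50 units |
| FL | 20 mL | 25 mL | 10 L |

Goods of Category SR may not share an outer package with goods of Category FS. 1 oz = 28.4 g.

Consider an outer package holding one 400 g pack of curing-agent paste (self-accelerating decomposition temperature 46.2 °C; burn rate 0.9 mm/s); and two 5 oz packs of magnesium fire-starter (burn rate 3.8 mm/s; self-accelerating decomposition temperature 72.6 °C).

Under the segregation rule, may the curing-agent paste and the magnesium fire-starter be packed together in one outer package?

No

The curing-agent paste has self-accelerating decomposition temperature 46.2 °C, which is ≤ 50 °C, so it is Category SR (Self-Reactive).
The magnesium fire-starter has burn rate 3.8 mm/s, which is > 1.8 mm/s, so it is Category FS (Flammable Solid).
Category SR and Category FS may not share an outer package.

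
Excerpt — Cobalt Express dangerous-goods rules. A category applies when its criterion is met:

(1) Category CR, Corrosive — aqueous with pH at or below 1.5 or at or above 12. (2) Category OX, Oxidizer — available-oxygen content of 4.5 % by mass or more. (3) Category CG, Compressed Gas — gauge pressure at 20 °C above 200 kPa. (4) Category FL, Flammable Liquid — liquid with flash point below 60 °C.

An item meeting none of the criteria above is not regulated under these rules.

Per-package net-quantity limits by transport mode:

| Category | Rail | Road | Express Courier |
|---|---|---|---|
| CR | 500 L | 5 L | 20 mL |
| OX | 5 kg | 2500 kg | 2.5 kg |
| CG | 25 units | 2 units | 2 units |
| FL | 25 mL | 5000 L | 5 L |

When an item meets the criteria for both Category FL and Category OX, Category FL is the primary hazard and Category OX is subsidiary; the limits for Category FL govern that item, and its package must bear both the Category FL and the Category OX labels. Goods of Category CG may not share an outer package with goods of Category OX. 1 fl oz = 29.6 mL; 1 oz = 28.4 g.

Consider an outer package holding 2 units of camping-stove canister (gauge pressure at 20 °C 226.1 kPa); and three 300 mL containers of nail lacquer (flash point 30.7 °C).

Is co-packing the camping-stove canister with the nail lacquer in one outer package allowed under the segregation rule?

Yes

Camping-stove canister: gauge pressure at 20 °C 226.1 kPa > 200 kPa → Category CG (Compressed Gas).
With flash point 30.7 °C (< 60 °C), the nail lacquer falls in Category FL.
No segregation rule bars Category CG with Category FL.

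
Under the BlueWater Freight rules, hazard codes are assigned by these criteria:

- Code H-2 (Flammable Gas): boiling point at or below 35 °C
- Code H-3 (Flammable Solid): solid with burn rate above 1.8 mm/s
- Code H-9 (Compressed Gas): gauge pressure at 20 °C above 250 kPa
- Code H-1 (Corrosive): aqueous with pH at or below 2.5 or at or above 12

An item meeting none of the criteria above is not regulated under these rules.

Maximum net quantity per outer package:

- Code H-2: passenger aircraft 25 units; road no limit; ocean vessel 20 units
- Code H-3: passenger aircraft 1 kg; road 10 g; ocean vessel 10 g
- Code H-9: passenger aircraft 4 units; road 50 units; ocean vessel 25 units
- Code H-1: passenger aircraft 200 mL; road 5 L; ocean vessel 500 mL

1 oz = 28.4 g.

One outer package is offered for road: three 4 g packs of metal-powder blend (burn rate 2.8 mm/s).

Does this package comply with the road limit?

No

Burn rate 2.8 mm/s meets the Code H-3 criterion (Flammable Solid), so the metal-powder blend is Code H-3.
Code H-3 quantity: three 4 g packs = 12 g.
That exceeds the Code H-3 road limit of 10 g.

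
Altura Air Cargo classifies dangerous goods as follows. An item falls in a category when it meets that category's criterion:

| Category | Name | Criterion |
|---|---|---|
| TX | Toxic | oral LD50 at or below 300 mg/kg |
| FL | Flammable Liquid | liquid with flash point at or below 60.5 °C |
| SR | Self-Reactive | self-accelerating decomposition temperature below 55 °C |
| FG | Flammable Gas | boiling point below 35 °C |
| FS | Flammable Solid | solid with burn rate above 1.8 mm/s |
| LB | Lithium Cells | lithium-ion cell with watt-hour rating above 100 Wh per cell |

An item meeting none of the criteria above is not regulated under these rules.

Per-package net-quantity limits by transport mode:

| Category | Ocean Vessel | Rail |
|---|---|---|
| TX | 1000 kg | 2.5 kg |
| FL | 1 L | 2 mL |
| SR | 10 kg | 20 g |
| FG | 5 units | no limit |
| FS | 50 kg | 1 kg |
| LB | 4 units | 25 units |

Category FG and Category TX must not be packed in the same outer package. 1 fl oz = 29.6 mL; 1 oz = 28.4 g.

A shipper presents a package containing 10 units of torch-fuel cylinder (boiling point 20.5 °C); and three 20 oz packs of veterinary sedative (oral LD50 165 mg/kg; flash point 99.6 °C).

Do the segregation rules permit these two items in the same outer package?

No

The torch-fuel cylinder has boiling point 20.5 °C, which is < 35 °C, so it is Category FG (Flammable Gas).
Oral LD50 165 mg/kg meets the Category TX criterion (Toxic), so the veterinary sedative is Category TX.
Category FG and Category TX may not share an outer package.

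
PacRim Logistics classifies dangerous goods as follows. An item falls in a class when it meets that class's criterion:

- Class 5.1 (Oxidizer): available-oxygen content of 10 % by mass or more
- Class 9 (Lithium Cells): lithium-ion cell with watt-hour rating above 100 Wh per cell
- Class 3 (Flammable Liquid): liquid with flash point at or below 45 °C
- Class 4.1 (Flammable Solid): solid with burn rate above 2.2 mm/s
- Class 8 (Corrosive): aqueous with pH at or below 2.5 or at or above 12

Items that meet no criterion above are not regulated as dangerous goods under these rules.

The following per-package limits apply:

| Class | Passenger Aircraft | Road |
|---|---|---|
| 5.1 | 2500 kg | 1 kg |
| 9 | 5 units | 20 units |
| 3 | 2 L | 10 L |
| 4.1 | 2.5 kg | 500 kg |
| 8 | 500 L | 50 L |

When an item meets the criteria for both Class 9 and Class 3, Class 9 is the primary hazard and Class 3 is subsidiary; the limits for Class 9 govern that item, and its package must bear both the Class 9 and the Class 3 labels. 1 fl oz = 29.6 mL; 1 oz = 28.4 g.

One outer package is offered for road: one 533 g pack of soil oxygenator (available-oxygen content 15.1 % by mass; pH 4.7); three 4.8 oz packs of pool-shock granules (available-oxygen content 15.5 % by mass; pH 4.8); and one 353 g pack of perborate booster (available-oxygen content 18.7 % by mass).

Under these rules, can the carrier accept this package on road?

No

Available-oxygen content 15.1 % by mass meets the Class 5.1 criterion (Oxidizer), so the soil oxygenator is Class 5.1.
Pool-shock granules: available-oxygen content 15.5 % by mass ≥ 10 % by mass → Class 5.1 (Oxidizer).
Available-oxygen content 18.7 % by mass meets the Class 5.1 criterion (Oxidizer), so the perborate booster is Class 5.1.
Total Class 5.1: 533 g + (three 4.8 oz packs = 408.96 g) + 353 g = 1294.96 g.
That exceeds the Class 5.1 road limit of 1 kg.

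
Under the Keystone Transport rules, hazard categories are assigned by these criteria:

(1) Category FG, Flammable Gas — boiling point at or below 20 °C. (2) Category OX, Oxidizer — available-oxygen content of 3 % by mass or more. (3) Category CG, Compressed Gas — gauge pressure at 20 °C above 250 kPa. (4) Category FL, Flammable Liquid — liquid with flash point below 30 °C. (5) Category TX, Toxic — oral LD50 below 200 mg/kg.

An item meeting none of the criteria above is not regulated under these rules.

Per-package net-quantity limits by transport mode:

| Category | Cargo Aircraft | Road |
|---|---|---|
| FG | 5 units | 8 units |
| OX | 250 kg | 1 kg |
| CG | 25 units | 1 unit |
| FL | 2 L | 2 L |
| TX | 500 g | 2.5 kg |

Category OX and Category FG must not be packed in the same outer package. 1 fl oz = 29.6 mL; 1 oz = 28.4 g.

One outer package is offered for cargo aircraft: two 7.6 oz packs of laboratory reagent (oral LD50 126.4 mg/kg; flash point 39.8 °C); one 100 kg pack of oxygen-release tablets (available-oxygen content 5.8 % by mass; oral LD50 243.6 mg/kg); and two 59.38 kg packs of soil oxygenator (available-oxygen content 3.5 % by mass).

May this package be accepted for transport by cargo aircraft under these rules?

Yes

With oral LD50 126.4 mg/kg (< 200 mg/kg), the laboratory reagent falls in Category TX.
Oxygen-release tablets: available-oxygen content 5.8 % by mass ≥ 3 % by mass → Category OX (Oxidizer).
Soil oxygenator: available-oxygen content 3.5 % by mass ≥ 3 % by mass → Category OX (Oxidizer).
Total Category OX: 100 kg + (two 59.38 kg packs = 118.76 kg) = 218.76 kg.
218.76 kg is within the cargo aircraft limit of 250 kg for Category OX.
Category TX quantity: two 7.6 oz packs = 431.68 g.
431.68 g ≤ 500 g (cargo aircraft limit, Category TX) — within limit.
The segregation rule (Category OX with Category FG) does not apply to Category OX with Category TX.
Every hazard category is within its cargo aircraft limit and no segregation rule is violated.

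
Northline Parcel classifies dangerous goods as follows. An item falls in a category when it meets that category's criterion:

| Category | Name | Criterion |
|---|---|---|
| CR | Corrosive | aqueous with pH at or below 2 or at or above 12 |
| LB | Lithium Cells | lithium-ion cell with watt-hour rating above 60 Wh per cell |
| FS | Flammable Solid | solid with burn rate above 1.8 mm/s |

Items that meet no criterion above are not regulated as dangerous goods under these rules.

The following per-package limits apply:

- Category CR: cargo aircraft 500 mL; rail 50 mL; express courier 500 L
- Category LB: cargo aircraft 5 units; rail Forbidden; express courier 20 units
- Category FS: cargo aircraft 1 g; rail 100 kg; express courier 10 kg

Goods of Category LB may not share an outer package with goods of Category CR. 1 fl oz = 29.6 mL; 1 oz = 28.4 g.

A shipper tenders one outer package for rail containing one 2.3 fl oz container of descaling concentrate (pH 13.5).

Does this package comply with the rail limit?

No

With pH 13.5 (≥ 12), the descaling concentrate falls in Category CR.
Category CR quantity: one 2.3 fl oz container = 68.08 mL.
68.08 mL > 50 mL (rail limit, Category CR) — over the limit.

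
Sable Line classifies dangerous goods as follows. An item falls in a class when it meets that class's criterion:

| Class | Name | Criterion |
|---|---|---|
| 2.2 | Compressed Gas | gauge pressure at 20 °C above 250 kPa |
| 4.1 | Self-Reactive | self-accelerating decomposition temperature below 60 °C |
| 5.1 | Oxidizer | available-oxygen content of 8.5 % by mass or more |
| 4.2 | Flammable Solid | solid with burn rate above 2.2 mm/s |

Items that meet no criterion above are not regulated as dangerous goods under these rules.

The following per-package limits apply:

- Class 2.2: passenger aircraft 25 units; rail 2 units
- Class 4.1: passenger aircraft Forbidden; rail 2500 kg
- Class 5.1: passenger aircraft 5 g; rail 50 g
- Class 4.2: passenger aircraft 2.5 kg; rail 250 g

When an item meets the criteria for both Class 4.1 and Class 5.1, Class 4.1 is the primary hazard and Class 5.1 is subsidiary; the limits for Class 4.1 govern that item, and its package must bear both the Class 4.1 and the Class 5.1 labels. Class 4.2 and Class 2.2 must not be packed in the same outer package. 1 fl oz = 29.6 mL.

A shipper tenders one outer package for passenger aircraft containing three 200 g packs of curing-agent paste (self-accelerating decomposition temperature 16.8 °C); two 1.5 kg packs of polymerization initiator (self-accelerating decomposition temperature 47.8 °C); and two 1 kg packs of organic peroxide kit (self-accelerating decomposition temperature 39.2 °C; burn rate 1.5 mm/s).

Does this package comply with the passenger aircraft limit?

The curing-agent paste has self-accelerating decomposition temperature 16.8 °C, which is < 60 °C, so it is Class 4.1 (Self-Reactive).
The polymerization initiator has self-accelerating decomposition temperature 47.8 °C, which is < 60 °C, so it is Class 4.1 (Self-Reactive).
Self-accelerating decomposition temperature 39.2 °C meets the Class 4.1 criterion (Self-Reactive), so the organic peroxide kit is Class 4.1.
Class 4.1 net quantity: (three 200 g packs = 600 g) + (two 1.5 kg packs = 3 kg) + (two 1 kg packs = 2 kg) = 5.6 kg.
By passenger aircraft, Class 4.1 is Forbidden regardless of quantity.

No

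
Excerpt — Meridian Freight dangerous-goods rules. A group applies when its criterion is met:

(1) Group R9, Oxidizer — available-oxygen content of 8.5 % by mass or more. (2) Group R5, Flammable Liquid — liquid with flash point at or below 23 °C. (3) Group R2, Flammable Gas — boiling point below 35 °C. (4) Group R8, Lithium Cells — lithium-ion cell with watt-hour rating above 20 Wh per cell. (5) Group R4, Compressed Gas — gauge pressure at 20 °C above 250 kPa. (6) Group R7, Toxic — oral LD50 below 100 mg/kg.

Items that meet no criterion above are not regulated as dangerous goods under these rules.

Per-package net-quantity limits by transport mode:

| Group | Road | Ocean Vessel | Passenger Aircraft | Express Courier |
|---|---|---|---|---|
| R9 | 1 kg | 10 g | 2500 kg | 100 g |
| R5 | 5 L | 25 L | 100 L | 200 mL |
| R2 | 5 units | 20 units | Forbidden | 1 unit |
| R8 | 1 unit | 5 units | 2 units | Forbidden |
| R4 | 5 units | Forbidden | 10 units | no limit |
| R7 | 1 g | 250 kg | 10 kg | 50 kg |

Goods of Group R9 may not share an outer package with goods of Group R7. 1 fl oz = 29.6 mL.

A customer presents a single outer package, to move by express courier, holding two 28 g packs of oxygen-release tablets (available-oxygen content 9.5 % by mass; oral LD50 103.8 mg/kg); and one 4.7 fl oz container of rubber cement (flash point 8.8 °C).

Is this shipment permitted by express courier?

Yes

With available-oxygen content 9.5 % by mass (≥ 8.5 % by mass), the oxygen-release tablets fall in Group R9.
The rubber cement has flash point 8.8 °C, which is ≤ 23 °C, so it is Group R5 (Flammable Liquid).
Group R9 quantity: two 28 g packs = 56 g.
That is within the Group R9 express courier limit of 100 g.
Group R5 quantity: one 4.7 fl oz container = 139.12 mL.
139.12 mL ≤ 200 mL (express courier limit, Group R5) — within limit.
The segregation rule (Group R9 with Group R7) does not apply to Group R9 with Group R5.
Every hazard group is within its express courier limit and no segregation rule is violated.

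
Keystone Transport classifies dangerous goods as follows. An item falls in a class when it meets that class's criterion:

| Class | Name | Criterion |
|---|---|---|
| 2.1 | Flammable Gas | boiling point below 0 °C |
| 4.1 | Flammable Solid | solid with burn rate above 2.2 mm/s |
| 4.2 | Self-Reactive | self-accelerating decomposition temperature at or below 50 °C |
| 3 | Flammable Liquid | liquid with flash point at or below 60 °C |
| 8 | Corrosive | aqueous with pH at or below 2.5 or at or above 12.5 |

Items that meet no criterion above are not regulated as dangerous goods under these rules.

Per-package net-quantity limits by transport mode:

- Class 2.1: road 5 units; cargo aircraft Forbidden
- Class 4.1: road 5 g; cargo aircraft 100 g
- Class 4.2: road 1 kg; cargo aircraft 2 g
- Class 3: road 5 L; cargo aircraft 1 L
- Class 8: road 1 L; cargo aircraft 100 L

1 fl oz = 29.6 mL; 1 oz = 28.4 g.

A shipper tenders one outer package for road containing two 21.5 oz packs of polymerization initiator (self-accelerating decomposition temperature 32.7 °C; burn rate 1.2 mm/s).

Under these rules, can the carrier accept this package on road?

No

Polymerization initiator: self-accelerating decomposition temperature 32.7 °C ≤ 50 °C → Class 4.2 (Self-Reactive).
Class 4.2 quantity: two 21.5 oz packs = 1221.2 g.
1221.2 g exceeds the road limit of 1 kg for Class 4.2.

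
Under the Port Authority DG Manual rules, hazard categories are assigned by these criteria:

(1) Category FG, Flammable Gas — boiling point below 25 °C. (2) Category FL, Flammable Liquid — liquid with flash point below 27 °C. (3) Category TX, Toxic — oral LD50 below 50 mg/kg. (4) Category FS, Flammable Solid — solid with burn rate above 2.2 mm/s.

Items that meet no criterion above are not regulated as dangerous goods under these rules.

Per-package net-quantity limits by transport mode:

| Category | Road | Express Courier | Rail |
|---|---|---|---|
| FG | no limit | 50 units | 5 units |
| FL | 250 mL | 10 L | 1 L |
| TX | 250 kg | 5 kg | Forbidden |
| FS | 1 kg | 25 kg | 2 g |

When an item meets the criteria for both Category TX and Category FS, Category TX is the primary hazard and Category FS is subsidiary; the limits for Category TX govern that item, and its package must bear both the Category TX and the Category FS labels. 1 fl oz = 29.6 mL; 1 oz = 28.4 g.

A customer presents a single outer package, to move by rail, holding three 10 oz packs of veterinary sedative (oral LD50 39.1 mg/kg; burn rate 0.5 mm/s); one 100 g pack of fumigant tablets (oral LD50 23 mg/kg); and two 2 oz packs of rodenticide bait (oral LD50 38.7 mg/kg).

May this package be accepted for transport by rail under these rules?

No

Veterinary sedative: oral LD50 39.1 mg/kg < 50 mg/kg → Category TX (Toxic).
Oral LD50 23 mg/kg meets the Category TX criterion (Toxic), so the fumigant tablets are Category TX.
The rodenticide bait has oral LD50 38.7 mg/kg, which is < 50 mg/kg, so it is Category TX (Toxic).
Category TX net quantity: (three 10 oz packs = 852 g) + 100 g + (two 2 oz packs = 113.6 g) = 1065.6 g.
Category TX is Forbidden by rail.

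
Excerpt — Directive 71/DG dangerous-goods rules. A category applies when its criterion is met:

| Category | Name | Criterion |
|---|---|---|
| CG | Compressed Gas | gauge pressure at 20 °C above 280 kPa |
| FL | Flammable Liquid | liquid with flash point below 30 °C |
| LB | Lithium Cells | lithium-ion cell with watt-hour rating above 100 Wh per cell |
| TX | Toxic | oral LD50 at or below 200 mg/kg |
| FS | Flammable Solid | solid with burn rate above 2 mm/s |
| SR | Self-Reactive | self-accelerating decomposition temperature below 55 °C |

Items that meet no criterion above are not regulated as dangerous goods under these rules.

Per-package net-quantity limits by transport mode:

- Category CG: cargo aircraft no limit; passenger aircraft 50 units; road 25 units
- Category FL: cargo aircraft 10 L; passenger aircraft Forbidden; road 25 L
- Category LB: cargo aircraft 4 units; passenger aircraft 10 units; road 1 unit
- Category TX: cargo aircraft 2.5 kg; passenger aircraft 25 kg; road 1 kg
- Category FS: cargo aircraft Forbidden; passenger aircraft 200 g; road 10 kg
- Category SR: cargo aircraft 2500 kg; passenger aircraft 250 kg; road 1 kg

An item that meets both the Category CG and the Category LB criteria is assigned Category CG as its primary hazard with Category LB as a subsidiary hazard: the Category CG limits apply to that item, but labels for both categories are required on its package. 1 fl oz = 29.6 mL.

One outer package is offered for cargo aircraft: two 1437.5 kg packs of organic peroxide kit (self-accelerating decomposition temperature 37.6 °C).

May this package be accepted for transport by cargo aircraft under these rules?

No

With self-accelerating decomposition temperature 37.6 °C (< 55 °C), the organic peroxide kit falls in Category SR.
Category SR quantity: two 1437.5 kg packs = 2875 kg.
2875 kg exceeds the cargo aircraft limit of 2500 kg for Category SR.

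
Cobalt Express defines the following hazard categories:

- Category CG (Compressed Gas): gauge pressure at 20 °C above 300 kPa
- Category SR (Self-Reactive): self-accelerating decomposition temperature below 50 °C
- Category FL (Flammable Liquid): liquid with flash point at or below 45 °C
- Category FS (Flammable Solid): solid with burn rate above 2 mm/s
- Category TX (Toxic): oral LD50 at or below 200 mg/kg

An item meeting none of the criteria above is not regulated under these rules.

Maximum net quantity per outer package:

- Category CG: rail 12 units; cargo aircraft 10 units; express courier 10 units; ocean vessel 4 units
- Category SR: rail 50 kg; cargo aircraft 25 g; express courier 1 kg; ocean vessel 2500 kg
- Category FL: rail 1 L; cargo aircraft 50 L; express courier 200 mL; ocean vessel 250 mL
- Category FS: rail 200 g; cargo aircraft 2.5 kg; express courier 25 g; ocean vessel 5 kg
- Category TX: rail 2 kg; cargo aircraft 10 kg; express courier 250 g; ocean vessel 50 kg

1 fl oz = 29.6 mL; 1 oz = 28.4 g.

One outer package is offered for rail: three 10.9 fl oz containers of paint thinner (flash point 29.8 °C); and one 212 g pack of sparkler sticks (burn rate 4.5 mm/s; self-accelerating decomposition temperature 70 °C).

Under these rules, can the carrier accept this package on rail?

No

With flash point 29.8 °C (≤ 45 °C), the paint thinner falls in Category FL.
The sparkler sticks have burn rate 4.5 mm/s, which is > 2 mm/s, so they are Category FS (Flammable Solid).
Category FS quantity: 212 g.
212 g > 200 g (rail limit, Category FS) — over the limit.
Category FL quantity: three 10.9 fl oz containers = 967.92 mL.
That is within the Category FL rail limit of 1 L.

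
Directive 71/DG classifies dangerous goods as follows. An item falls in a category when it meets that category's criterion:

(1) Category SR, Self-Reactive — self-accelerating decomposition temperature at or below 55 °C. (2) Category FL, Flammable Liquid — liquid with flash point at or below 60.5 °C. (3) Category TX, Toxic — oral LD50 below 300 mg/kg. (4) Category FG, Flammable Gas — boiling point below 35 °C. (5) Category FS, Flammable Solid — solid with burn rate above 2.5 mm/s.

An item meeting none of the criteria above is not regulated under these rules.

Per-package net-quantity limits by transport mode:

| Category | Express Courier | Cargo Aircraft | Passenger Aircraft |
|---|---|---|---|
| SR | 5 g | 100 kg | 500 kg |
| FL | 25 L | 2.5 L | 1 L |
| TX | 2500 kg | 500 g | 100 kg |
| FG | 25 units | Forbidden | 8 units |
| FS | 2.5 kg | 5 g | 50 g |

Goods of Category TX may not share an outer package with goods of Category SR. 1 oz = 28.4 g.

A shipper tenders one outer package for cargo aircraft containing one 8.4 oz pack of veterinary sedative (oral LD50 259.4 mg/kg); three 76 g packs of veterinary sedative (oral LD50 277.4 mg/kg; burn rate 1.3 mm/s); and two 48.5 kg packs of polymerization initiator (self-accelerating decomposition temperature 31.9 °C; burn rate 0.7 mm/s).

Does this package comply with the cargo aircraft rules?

No

The veterinary sedative has oral LD50 259.4 mg/kg, which is < 300 mg/kg, so it is Category TX (Toxic).
Veterinary sedative: oral LD50 277.4 mg/kg < 300 mg/kg → Category TX (Toxic).
Self-accelerating decomposition temperature 31.9 °C meets the Category SR criterion (Self-Reactive), so the polymerization initiator is Category SR.
Category TX net quantity: (one 8.4 oz pack = 238.56 g) + (three 76 g packs = 228 g) = 466.56 g.
That is within the Category TX cargo aircraft limit of 500 g.
Category SR quantity: two 48.5 kg packs = 97 kg.
97 kg is within the cargo aircraft limit of 100 kg for Category SR.
Category TX and Category SR may not share an outer package.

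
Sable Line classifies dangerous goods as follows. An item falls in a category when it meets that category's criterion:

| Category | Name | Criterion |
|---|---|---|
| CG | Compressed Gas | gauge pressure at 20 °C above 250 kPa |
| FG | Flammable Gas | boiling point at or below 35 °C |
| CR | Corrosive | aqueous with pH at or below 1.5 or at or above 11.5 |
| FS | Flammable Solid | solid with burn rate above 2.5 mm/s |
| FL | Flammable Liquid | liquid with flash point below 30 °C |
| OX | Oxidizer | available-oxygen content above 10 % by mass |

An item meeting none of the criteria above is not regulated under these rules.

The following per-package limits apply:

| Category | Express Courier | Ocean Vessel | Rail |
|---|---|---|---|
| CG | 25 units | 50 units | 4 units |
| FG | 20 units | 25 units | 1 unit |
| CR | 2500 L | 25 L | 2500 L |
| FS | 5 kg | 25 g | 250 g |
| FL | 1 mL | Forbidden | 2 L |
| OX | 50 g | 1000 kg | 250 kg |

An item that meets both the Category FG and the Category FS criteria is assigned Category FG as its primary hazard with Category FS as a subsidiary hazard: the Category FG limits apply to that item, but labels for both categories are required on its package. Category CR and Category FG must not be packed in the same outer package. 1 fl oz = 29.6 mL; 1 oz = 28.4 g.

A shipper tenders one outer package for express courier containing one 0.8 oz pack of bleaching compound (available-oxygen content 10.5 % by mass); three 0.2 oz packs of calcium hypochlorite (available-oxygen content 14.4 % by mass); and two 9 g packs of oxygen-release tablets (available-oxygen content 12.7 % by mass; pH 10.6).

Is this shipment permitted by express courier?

With available-oxygen content 10.5 % by mass (> 10 % by mass), the bleaching compound falls in Category OX.
The calcium hypochlorite has available-oxygen content 14.4 % by mass, which is > 10 % by mass, so it is Category OX (Oxidizer).
The oxygen-release tablets have available-oxygen content 12.7 % by mass, which is > 10 % by mass, so they are Category OX (Oxidizer).
Category OX net quantity: (one 0.8 oz pack = 22.72 g) + (three 0.2 oz packs = 17.04 g) + (two 9 g packs = 18 g) = 57.76 g.
57.76 g exceeds the express courier limit of 50 g for Category OX.

No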